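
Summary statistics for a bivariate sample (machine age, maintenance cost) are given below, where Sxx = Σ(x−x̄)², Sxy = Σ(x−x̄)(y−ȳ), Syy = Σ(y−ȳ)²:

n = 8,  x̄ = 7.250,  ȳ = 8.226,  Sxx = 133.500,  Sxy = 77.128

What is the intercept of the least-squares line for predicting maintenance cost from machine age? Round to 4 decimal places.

b = Sxy/Sxx = 77.128/133.5 = 0.577738
a = ȳ − b·x̄ = 8.226 − 0.577738·7.25 = 4.037401

4.0374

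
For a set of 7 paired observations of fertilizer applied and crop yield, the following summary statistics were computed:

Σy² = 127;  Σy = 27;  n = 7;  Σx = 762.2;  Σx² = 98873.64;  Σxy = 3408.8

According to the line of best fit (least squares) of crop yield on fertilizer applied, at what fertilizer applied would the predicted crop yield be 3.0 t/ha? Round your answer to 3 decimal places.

79.855

Sxx = Σx² − (Σx)²/n = 98873.64 − 82992.691429 = 15880.948571
Sxy = Σxy − (Σx)(Σy)/n = 3408.8 − 2939.914286 = 468.885714
b = Sxy/Sxx = 468.885714/15880.948571 = 0.029525
a = ȳ − b·x̄ = 3.857143 − 0.029525·108.885714 = 0.642287
Set a + b·x = 3.0: x = (3.0 − 0.642287) / 0.029525 = 79.854671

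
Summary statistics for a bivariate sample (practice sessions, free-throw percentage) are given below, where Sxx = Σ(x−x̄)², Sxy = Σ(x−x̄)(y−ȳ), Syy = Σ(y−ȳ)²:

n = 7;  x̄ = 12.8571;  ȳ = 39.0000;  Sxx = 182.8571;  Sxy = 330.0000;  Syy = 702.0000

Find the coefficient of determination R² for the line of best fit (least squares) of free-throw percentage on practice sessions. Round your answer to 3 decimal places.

R² = Sxy²/(Sxx·Syy) = (330)²/(182.8571·702) = 0.848358

0.848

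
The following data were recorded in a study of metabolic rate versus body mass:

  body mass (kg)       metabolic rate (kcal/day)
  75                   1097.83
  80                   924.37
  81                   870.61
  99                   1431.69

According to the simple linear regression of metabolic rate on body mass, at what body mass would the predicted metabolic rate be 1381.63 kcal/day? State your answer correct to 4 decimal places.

99.3612

n = 4, Σx = 335, Σy = 4324.5, Σxy = 368543.57, Σx² = 28387
Sxx = Σx² − (Σx)²/n = 28387 − 28056.25 = 330.75
Sxy = Σxy − (Σx)(Σy)/n = 368543.57 − 362176.875 = 6366.695
b = Sxy/Sxx = 6366.695/330.75 = 19.249267
a = ȳ − b·x̄ = 1081.125 − 19.249267·83.75 = -531.001096
Set a + b·x = 1381.63: x = (1381.63 − (-531.001096)) / 19.249267 = 99.361244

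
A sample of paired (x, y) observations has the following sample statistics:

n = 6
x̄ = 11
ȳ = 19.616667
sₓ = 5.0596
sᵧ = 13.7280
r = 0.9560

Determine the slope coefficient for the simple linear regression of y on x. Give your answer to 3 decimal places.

b = r · sᵧ/sₓ = 0.956 · 13.728/5.0596 = 2.593875

2.594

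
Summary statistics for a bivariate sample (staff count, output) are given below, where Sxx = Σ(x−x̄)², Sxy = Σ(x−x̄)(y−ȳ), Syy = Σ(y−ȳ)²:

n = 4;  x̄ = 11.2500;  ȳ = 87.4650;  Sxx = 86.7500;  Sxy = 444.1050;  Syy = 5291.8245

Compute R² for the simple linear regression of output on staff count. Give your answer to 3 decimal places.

R² = Sxy²/(Sxx·Syy) = (444.105)²/(86.75·5291.8245) = 0.429632

0.430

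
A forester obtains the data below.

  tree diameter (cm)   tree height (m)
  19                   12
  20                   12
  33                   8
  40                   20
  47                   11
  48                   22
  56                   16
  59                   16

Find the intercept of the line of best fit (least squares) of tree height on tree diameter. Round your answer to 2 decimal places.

8.77

n = 8, Σx = 322, Σy = 117, Σxy = 4945, Σx² = 14580
Sxx = Σx² − (Σx)²/n = 14580 − 12960.5 = 1619.5
Sxy = Σxy − (Σx)(Σy)/n = 4945 − 4709.25 = 235.75
b = Sxy/Sxx = 235.75/1619.5 = 0.145570
a = ȳ − b·x̄ = 14.625 − 0.145570·40.25 = 8.765823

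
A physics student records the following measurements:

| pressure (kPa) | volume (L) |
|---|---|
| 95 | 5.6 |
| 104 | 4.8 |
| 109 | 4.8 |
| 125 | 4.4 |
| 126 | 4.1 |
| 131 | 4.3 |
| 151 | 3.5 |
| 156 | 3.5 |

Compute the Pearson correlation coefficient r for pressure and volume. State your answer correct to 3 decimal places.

-0.967

n = 8, Σx = 997, Σy = 35, Σxy = 4258.8, Σx² = 127521, Σy² = 156.6
Sxx = Σx² − (Σx)²/n = 127521 − 124251.125 = 3269.875
Sxy = Σxy − (Σx)(Σy)/n = 4258.8 − 4361.875 = -103.075
Syy = Σy² − (Σy)²/n = 156.6 − 153.125 = 3.475
r = Sxy/√(Sxx·Syy) = -103.075/√(11362.815625) = -103.075/106.596509 = -0.966964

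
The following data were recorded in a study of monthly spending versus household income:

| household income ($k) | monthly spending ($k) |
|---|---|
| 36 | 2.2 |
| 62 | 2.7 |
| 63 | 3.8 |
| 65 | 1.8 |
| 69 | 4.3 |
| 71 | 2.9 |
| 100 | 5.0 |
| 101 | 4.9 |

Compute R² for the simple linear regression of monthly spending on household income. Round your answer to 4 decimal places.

n = 8, Σx = 567, Σy = 27.6, Σxy = 2100.5, Σx² = 43337, Σy² = 105.72
Sxx = Σx² − (Σx)²/n = 43337 − 40186.125 = 3150.875
Sxy = Σxy − (Σx)(Σy)/n = 2100.5 − 1956.15 = 144.35
Syy = Σy² − (Σy)²/n = 105.72 − 95.22 = 10.5
R² = Sxy²/(Sxx·Syy) = (144.35)²/(3150.875·10.5) = 0.629815

0.6298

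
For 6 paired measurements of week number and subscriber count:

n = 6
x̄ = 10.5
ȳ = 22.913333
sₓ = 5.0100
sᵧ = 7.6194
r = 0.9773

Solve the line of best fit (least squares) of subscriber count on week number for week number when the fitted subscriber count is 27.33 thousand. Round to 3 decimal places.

13.472

b = r · sᵧ/sₓ = 0.9773 · 7.6194/5.01 = 1.486315
a = ȳ − b·x̄ = 22.913333 − 1.486315·10.5 = 7.307022
Set a + b·x = 27.33: x = (27.33 − 7.307022) / 1.486315 = 13.471555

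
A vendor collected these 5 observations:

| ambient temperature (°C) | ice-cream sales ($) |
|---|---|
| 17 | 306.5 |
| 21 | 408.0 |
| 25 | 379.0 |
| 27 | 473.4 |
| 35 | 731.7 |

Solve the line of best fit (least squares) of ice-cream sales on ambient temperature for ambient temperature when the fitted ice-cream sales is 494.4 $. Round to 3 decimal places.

26.527

n = 5, Σx = 125, Σy = 2298.6, Σxy = 61644.8, Σx² = 3309
Sxx = Σx² − (Σx)²/n = 3309 − 3125 = 184
Sxy = Σxy − (Σx)(Σy)/n = 61644.8 − 57465 = 4179.8
b = Sxy/Sxx = 4179.8/184 = 22.716304
a = ȳ − b·x̄ = 459.72 − 22.716304·25 = -108.187609
Set a + b·x = 494.4: x = (494.4 − (-108.187609)) / 22.716304 = 26.526657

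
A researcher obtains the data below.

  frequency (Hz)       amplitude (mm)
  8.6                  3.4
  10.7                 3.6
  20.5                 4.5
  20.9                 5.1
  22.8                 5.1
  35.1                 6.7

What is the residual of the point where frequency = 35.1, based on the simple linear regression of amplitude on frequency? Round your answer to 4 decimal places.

0.0484

n = 6, Σx = 118.6, Σy = 28.4, Σxy = 618.05, Σx² = 2797.36
Sxx = Σx² − (Σx)²/n = 2797.36 − 2344.326667 = 453.033333
Sxy = Σxy − (Σx)(Σy)/n = 618.05 − 561.373333 = 56.676667
b = Sxy/Sxx = 56.676667/453.033333 = 0.125105
a = ȳ − b·x̄ = 4.733333 − 0.125105·19.766667 = 2.260427
ŷ(35.1) = 2.260427 + 0.125105·35.1 = 6.651608
residual = y − ŷ = 6.7 − 6.651608 = 0.048392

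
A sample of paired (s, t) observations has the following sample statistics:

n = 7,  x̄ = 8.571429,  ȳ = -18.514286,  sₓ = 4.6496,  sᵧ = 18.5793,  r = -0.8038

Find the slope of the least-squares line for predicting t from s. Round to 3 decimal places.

b = r · sᵧ/sₓ = -0.8038 · 18.5793/4.6496 = -3.211898

-3.212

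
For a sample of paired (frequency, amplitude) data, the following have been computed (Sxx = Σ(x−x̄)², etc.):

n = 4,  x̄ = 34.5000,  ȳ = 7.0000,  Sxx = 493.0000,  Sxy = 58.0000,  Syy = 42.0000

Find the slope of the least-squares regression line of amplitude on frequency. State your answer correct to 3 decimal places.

b = Sxy/Sxx = 58/493 = 0.117647

0.118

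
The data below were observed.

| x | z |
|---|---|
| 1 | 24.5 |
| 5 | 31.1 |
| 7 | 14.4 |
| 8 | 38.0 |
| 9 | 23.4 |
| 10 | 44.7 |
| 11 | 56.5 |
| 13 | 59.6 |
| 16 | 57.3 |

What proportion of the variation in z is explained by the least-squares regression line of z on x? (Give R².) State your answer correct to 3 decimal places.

n = 9, Σx = 80, Σy = 349.5, Σxy = 3555.5, Σx² = 866, Σy² = 15792.17
Sxx = Σx² − (Σx)²/n = 866 − 711.111111 = 154.888889
Sxy = Σxy − (Σx)(Σy)/n = 3555.5 − 3106.666667 = 448.833333
Syy = Σy² − (Σy)²/n = 15792.17 − 13572.25 = 2219.92
R² = Sxy²/(Sxx·Syy) = (448.833333)²/(154.888889·2219.92) = 0.585885

0.586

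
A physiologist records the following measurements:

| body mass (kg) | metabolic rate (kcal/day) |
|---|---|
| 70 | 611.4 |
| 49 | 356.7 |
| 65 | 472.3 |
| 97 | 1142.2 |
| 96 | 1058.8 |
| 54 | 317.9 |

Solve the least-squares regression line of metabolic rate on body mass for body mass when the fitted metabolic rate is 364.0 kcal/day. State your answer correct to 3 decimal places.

n = 6, Σx = 431, Σy = 3959.3, Σxy = 320580.6, Σx² = 33067
Sxx = Σx² − (Σx)²/n = 33067 − 30960.166667 = 2106.833333
Sxy = Σxy − (Σx)(Σy)/n = 320580.6 − 284409.716667 = 36170.883333
b = Sxy/Sxx = 36170.883333/2106.833333 = 17.168365
a = ȳ − b·x̄ = 659.883333 − 17.168365·71.833333 = -573.377541
Set a + b·x = 364.0: x = (364.0 − (-573.377541)) / 17.168365 = 54.599116

54.599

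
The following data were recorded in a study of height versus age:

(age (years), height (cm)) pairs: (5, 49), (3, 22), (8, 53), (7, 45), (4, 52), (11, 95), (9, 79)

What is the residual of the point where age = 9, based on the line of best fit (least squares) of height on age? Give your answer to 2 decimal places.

5.84

n = 7, Σx = 47, Σy = 395, Σxy = 3014, Σx² = 365
Sxx = Σx² − (Σx)²/n = 365 − 315.571429 = 49.428571
Sxy = Σxy − (Σx)(Σy)/n = 3014 − 2652.142857 = 361.857143
b = Sxy/Sxx = 361.857143/49.428571 = 7.320809
a = ȳ − b·x̄ = 56.428571 − 7.320809·6.714286 = 7.274566
ŷ(9) = 7.274566 + 7.320809·9 = 73.161850
residual = y − ŷ = 79 − 73.161850 = 5.838150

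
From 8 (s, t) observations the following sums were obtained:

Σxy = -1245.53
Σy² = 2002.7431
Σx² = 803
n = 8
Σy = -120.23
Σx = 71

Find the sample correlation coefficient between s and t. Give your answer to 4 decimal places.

-0.9701

Sxx = Σx² − (Σx)²/n = 803 − 630.125 = 172.875
Sxy = Σxy − (Σx)(Σy)/n = -1245.53 − (-1067.04125) = -178.48875
Syy = Σy² − (Σy)²/n = 2002.7431 − 1806.906612 = 195.836488
r = Sxy/√(Sxx·Syy) = -178.48875/√(33855.232777) = -178.48875/183.997915 = -0.970059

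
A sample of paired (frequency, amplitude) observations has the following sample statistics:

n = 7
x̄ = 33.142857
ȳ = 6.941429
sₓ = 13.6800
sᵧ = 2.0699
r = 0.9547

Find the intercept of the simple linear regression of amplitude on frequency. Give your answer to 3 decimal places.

2.154

b = r · sᵧ/sₓ = 0.9547 · 2.0699/13.68 = 0.144454
a = ȳ − b·x̄ = 6.941429 − 0.144454·33.142857 = 2.153804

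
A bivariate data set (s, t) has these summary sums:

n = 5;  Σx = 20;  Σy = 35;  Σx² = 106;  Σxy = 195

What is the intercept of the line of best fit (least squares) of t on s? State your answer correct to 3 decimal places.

-1.462

Sxx = Σx² − (Σx)²/n = 106 − 80 = 26
Sxy = Σxy − (Σx)(Σy)/n = 195 − 140 = 55
b = Sxy/Sxx = 55/26 = 2.115385
a = ȳ − b·x̄ = 7 − 2.115385·4 = -1.461538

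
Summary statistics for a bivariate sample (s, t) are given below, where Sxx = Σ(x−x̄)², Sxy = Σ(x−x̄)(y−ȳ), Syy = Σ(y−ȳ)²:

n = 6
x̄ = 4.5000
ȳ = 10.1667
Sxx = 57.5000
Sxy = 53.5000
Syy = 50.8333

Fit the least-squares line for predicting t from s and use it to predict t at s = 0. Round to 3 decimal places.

5.980

b = Sxy/Sxx = 53.5/57.5 = 0.930435
a = ȳ − b·x̄ = 10.1667 − 0.930435·4.5 = 5.979743
ŷ(0) = a + b·0 = 5.979743 + 0.930435·0 = 5.979743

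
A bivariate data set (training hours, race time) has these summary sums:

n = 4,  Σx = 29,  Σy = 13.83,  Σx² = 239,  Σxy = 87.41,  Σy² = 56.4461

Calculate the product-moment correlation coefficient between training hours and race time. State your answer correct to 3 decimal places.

-0.816

Sxx = Σx² − (Σx)²/n = 239 − 210.25 = 28.75
Sxy = Σxy − (Σx)(Σy)/n = 87.41 − 100.2675 = -12.8575
Syy = Σy² − (Σy)²/n = 56.4461 − 47.817225 = 8.628875
r = Sxy/√(Sxx·Syy) = -12.8575/√(248.080156) = -12.8575/15.750561 = -0.816320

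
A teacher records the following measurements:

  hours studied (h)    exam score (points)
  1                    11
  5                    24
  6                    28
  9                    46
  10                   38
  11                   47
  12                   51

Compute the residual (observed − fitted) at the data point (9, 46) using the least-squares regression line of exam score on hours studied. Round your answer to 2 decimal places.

n = 7, Σx = 54, Σy = 245, Σxy = 2222, Σx² = 508
Sxx = Σx² − (Σx)²/n = 508 − 416.571429 = 91.428571
Sxy = Σxy − (Σx)(Σy)/n = 2222 − 1890 = 332
b = Sxy/Sxx = 332/91.428571 = 3.63125
a = ȳ − b·x̄ = 35 − 3.63125·7.714286 = 6.9875
ŷ(9) = 6.9875 + 3.63125·9 = 39.66875
residual = y − ŷ = 46 − 39.66875 = 6.33125

6.33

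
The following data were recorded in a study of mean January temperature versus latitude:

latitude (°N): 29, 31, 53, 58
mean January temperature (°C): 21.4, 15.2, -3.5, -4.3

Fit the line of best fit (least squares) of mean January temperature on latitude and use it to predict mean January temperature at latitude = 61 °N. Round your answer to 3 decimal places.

n = 4, Σx = 171, Σy = 28.8, Σxy = 656.9, Σx² = 7975
Sxx = Σx² − (Σx)²/n = 7975 − 7310.25 = 664.75
Sxy = Σxy − (Σx)(Σy)/n = 656.9 − 1231.2 = -574.3
b = Sxy/Sxx = -574.3/664.75 = -0.863934
a = ȳ − b·x̄ = 7.2 − (-0.863934)·42.75 = 44.133170
ŷ(61) = a + b·61 = 44.133170 + (-0.863934)·61 = -8.566792

-8.567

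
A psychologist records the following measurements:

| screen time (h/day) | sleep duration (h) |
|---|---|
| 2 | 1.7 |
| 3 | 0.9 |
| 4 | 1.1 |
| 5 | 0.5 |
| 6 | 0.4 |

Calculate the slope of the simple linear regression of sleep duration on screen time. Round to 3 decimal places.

n = 5, Σx = 20, Σy = 4.6, Σxy = 15.4, Σx² = 90
Sxx = Σx² − (Σx)²/n = 90 − 80 = 10
Sxy = Σxy − (Σx)(Σy)/n = 15.4 − 18.4 = -3
b = Sxy/Sxx = -3/10 = -0.3

-0.300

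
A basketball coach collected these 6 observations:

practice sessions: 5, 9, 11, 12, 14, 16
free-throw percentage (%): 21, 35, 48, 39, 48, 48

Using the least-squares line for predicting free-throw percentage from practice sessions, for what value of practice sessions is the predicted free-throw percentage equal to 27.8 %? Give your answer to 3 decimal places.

6.355

n = 6, Σx = 67, Σy = 239, Σxy = 2856, Σx² = 823
Sxx = Σx² − (Σx)²/n = 823 − 748.166667 = 74.833333
Sxy = Σxy − (Σx)(Σy)/n = 2856 − 2668.833333 = 187.166667
b = Sxy/Sxx = 187.166667/74.833333 = 2.501114
a = ȳ − b·x̄ = 39.833333 − 2.501114·11.166667 = 11.904232
Set a + b·x = 27.8: x = (27.8 − 11.904232) / 2.501114 = 6.355476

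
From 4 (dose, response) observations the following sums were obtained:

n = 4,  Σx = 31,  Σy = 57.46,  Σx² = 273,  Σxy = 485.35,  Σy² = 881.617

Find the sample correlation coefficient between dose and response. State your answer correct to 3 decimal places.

0.933

Sxx = Σx² − (Σx)²/n = 273 − 240.25 = 32.75
Sxy = Σxy − (Σx)(Σy)/n = 485.35 − 445.315 = 40.035
Syy = Σy² − (Σy)²/n = 881.617 − 825.4129 = 56.2041
r = Sxy/√(Sxx·Syy) = 40.035/√(1840.684275) = 40.035/42.903197 = 0.933147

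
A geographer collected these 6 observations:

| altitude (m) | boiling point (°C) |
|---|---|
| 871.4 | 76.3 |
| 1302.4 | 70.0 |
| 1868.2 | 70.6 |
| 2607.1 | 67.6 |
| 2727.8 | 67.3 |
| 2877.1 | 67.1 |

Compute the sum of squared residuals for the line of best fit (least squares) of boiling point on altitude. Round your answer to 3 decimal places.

11.279

n = 6, Σx = 12254, Σy = 418.9, Σxy = 842425.05, Σx² = 28461322.62, Σy² = 29307.51
Sxx = Σx² − (Σx)²/n = 28461322.62 − 25026752.666667 = 3434569.953333
Sxy = Σxy − (Σx)(Σy)/n = 842425.05 − 855533.433333 = -13108.383333
Syy = Σy² − (Σy)²/n = 29307.51 − 29246.201667 = 61.308333
b = Sxy/Sxx = -13108.383333/3434569.953333 = -0.003817
SSE = Syy − b·Sxy = 61.308333 − (-0.003817)·(-13108.383333) = 11.278864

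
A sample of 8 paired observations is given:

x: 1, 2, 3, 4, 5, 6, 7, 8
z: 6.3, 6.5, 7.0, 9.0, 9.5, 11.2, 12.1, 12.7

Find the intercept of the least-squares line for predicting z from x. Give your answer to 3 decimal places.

n = 8, Σx = 36, Σy = 74.3, Σxy = 377.3, Σx² = 204
Sxx = Σx² − (Σx)²/n = 204 − 162 = 42
Sxy = Σxy − (Σx)(Σy)/n = 377.3 − 334.35 = 42.95
b = Sxy/Sxx = 42.95/42 = 1.022619
a = ȳ − b·x̄ = 9.2875 − 1.022619·4.5 = 4.685714

4.686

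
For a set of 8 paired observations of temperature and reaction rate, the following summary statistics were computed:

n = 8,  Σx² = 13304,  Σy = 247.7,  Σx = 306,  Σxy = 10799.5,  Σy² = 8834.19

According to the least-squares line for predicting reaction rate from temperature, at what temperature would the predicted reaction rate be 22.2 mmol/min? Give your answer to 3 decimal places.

27.672

Sxx = Σx² − (Σx)²/n = 13304 − 11704.5 = 1599.5
Sxy = Σxy − (Σx)(Σy)/n = 10799.5 − 9474.525 = 1324.975
b = Sxy/Sxx = 1324.975/1599.5 = 0.828368
a = ȳ − b·x̄ = 30.9625 − 0.828368·38.25 = -0.722585
Set a + b·x = 22.2: x = (22.2 − (-0.722585)) / 0.828368 = 27.671975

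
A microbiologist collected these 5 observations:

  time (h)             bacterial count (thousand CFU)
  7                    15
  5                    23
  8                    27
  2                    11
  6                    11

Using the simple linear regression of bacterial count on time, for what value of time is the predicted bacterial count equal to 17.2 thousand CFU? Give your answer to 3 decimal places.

5.485

n = 5, Σx = 28, Σy = 87, Σxy = 524, Σx² = 178
Sxx = Σx² − (Σx)²/n = 178 − 156.8 = 21.2
Sxy = Σxy − (Σx)(Σy)/n = 524 − 487.2 = 36.8
b = Sxy/Sxx = 36.8/21.2 = 1.735849
a = ȳ − b·x̄ = 17.4 − 1.735849·5.6 = 7.679245
Set a + b·x = 17.2: x = (17.2 − 7.679245) / 1.735849 = 5.484783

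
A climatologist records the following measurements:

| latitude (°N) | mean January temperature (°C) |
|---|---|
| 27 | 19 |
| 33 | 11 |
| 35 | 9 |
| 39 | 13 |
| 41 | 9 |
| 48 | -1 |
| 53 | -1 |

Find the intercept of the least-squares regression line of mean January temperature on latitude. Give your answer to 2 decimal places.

n = 7, Σx = 276, Σy = 59, Σxy = 1966, Σx² = 11358
Sxx = Σx² − (Σx)²/n = 11358 − 10882.285714 = 475.714286
Sxy = Σxy − (Σx)(Σy)/n = 1966 − 2326.285714 = -360.285714
b = Sxy/Sxx = -360.285714/475.714286 = -0.757357
a = ȳ − b·x̄ = 8.428571 − (-0.757357)·39.428571 = 38.290090

38.29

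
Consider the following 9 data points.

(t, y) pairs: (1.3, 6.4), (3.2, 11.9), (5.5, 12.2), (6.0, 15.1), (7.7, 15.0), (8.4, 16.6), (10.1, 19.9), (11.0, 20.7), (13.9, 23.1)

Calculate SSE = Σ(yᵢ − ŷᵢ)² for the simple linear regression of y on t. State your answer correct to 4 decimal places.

10.0231

n = 9, Σx = 67.1, Σy = 140.9, Σxy = 1208.82, Σx² = 624.25, Σy² = 2418.09
Sxx = Σx² − (Σx)²/n = 624.25 − 500.267778 = 123.982222
Sxy = Σxy − (Σx)(Σy)/n = 1208.82 − 1050.487778 = 158.332222
Syy = Σy² − (Σy)²/n = 2418.09 − 2205.867778 = 212.222222
b = Sxy/Sxx = 158.332222/123.982222 = 1.277056
SSE = Syy − b·Sxy = 212.222222 − 1.277056·158.332222 = 10.023132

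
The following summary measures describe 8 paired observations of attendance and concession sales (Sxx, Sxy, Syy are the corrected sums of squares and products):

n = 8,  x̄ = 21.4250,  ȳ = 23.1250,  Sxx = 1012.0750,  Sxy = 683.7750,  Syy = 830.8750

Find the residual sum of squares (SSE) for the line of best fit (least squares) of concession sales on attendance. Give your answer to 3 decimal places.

368.905

b = Sxy/Sxx = 683.775/1012.075 = 0.675617
SSE = Syy − b·Sxy = 830.875 − 0.675617·683.775 = 368.905037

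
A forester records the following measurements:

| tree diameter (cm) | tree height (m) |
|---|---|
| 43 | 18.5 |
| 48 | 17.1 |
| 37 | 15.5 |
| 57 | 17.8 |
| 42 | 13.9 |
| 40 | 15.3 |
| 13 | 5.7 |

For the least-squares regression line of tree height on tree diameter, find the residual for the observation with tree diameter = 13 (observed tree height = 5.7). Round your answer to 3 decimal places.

n = 7, Σx = 280, Σy = 103.8, Σxy = 4474.3, Σx² = 12304
Sxx = Σx² − (Σx)²/n = 12304 − 11200 = 1104
Sxy = Σxy − (Σx)(Σy)/n = 4474.3 − 4152 = 322.3
b = Sxy/Sxx = 322.3/1104 = 0.291938
a = ȳ − b·x̄ = 14.828571 − 0.291938·40 = 3.151035
ŷ(13) = 3.151035 + 0.291938·13 = 6.946234
residual = y − ŷ = 5.7 − 6.946234 = -1.246234

-1.246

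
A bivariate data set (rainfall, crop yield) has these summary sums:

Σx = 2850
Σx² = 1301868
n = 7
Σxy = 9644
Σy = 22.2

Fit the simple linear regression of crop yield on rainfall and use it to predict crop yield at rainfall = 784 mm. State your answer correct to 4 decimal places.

4.7837

Sxx = Σx² − (Σx)²/n = 1301868 − 1160357.142857 = 141510.857143
Sxy = Σxy − (Σx)(Σy)/n = 9644 − 9038.571429 = 605.428571
b = Sxy/Sxx = 605.428571/141510.857143 = 0.004278
a = ȳ − b·x̄ = 3.171429 − 0.004278·407.142857 = 1.429542
ŷ(784) = a + b·784 = 1.429542 + 0.004278·784 = 4.783744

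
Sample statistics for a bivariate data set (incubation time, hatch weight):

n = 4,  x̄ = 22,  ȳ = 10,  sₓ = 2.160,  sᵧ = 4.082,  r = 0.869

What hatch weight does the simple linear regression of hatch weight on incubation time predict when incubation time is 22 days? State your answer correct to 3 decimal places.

10.000

b = r · sᵧ/sₓ = 0.869 · 4.082/2.16 = 1.642249
a = ȳ − b·x̄ = 10 − 1.642249·22 = -26.129480
ŷ(22) = a + b·22 = -26.129480 + 1.642249·22 = 10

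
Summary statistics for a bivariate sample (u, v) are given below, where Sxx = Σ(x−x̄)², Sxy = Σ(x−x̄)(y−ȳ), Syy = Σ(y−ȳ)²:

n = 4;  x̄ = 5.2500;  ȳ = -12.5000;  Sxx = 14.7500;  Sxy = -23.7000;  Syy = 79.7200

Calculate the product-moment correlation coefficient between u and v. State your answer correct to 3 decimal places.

-0.691

r = Sxy/√(Sxx·Syy) = -23.7/√(1175.87) = -23.7/34.290961 = -0.691144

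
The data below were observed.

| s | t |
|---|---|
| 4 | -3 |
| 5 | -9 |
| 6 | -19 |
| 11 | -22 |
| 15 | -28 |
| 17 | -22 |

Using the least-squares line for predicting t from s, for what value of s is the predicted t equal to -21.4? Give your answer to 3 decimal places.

12.698

n = 6, Σx = 58, Σy = -103, Σxy = -1207, Σx² = 712
Sxx = Σx² − (Σx)²/n = 712 − 560.666667 = 151.333333
Sxy = Σxy − (Σx)(Σy)/n = -1207 − (-995.666667) = -211.333333
b = Sxy/Sxx = -211.333333/151.333333 = -1.396476
a = ȳ − b·x̄ = -17.166667 − (-1.396476)·9.666667 = -3.667401
Set a + b·x = -21.4: x = (-21.4 − (-3.667401)) / (-1.396476) = 12.698107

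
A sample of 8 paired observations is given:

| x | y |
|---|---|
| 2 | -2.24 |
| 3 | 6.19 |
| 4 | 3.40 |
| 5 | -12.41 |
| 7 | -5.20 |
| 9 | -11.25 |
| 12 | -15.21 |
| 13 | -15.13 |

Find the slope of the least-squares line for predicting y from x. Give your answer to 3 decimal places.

-1.638

n = 8, Σx = 55, Σy = -51.85, Σxy = -551.22, Σx² = 497
Sxx = Σx² − (Σx)²/n = 497 − 378.125 = 118.875
Sxy = Σxy − (Σx)(Σy)/n = -551.22 − (-356.46875) = -194.75125
b = Sxy/Sxx = -194.75125/118.875 = -1.638286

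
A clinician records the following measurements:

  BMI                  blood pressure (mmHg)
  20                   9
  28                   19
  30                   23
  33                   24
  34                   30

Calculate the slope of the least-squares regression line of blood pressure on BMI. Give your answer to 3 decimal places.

n = 5, Σx = 145, Σy = 105, Σxy = 3214, Σx² = 4329
Sxx = Σx² − (Σx)²/n = 4329 − 4205 = 124
Sxy = Σxy − (Σx)(Σy)/n = 3214 − 3045 = 169
b = Sxy/Sxx = 169/124 = 1.362903

1.363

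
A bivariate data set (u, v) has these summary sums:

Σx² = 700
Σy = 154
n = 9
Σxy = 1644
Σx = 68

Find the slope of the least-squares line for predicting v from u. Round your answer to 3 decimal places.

Sxx = Σx² − (Σx)²/n = 700 − 513.777778 = 186.222222
Sxy = Σxy − (Σx)(Σy)/n = 1644 − 1163.555556 = 480.444444
b = Sxy/Sxx = 480.444444/186.222222 = 2.579952

2.580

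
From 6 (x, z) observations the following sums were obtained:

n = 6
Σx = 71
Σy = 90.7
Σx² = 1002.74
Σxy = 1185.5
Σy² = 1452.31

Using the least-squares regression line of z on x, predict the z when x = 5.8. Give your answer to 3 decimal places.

Sxx = Σx² − (Σx)²/n = 1002.74 − 840.166667 = 162.573333
Sxy = Σxy − (Σx)(Σy)/n = 1185.5 − 1073.283333 = 112.216667
b = Sxy/Sxx = 112.216667/162.573333 = 0.690253
a = ȳ − b·x̄ = 15.116667 − 0.690253·11.833333 = 6.948678
ŷ(5.8) = a + b·5.8 = 6.948678 + 0.690253·5.8 = 10.952143

10.952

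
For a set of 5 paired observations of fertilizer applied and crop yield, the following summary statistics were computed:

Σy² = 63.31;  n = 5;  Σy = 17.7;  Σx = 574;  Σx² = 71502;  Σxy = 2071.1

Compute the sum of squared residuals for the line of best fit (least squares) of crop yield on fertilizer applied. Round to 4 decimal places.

0.3788

Sxx = Σx² − (Σx)²/n = 71502 − 65895.2 = 5606.8
Sxy = Σxy − (Σx)(Σy)/n = 2071.1 − 2031.96 = 39.14
Syy = Σy² − (Σy)²/n = 63.31 − 62.658 = 0.652
b = Sxy/Sxx = 39.14/5606.8 = 0.006981
SSE = Syy − b·Sxy = 0.652 − 0.006981·39.14 = 0.378771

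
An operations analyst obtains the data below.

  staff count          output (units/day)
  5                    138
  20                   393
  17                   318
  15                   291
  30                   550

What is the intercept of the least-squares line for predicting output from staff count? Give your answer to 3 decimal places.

48.268

n = 5, Σx = 87, Σy = 1690, Σxy = 34821, Σx² = 1839
Sxx = Σx² − (Σx)²/n = 1839 − 1513.8 = 325.2
Sxy = Σxy − (Σx)(Σy)/n = 34821 − 29406 = 5415
b = Sxy/Sxx = 5415/325.2 = 16.651292
a = ȳ − b·x̄ = 338 − 16.651292·17.4 = 48.267528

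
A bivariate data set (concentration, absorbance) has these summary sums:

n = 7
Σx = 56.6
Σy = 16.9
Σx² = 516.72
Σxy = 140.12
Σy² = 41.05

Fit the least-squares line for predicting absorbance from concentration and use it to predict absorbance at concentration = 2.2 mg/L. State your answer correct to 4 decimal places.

2.0684

Sxx = Σx² − (Σx)²/n = 516.72 − 457.651429 = 59.068571
Sxy = Σxy − (Σx)(Σy)/n = 140.12 − 136.648571 = 3.471429
b = Sxy/Sxx = 3.471429/59.068571 = 0.058769
a = ȳ − b·x̄ = 2.414286 − 0.058769·8.085714 = 1.939093
ŷ(2.2) = a + b·2.2 = 1.939093 + 0.058769·2.2 = 2.068385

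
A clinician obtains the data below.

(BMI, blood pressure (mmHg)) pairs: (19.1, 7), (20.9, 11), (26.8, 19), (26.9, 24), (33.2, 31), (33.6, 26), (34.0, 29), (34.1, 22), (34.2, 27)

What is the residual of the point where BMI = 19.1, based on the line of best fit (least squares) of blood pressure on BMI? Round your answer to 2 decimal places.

-2.30

n = 9, Σx = 262.8, Σy = 196, Σxy = 6080.8, Σx² = 7963.12
Sxx = Σx² − (Σx)²/n = 7963.12 − 7673.76 = 289.36
Sxy = Σxy − (Σx)(Σy)/n = 6080.8 − 5723.2 = 357.6
b = Sxy/Sxx = 357.6/289.36 = 1.235831
a = ȳ − b·x̄ = 21.777778 − 1.235831·29.2 = -14.308482
ŷ(19.1) = -14.308482 + 1.235831·19.1 = 9.295887
residual = y − ŷ = 7 − 9.295887 = -2.295887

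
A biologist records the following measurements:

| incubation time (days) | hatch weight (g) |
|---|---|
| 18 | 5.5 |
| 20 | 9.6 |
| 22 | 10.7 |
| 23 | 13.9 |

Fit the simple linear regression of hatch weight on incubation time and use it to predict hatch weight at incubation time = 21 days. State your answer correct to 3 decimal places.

n = 4, Σx = 83, Σy = 39.7, Σxy = 846.1, Σx² = 1737
Sxx = Σx² − (Σx)²/n = 1737 − 1722.25 = 14.75
Sxy = Σxy − (Σx)(Σy)/n = 846.1 − 823.775 = 22.325
b = Sxy/Sxx = 22.325/14.75 = 1.513559
a = ȳ − b·x̄ = 9.925 − 1.513559·20.75 = -21.481356
ŷ(21) = a + b·21 = -21.481356 + 1.513559·21 = 10.303390

10.303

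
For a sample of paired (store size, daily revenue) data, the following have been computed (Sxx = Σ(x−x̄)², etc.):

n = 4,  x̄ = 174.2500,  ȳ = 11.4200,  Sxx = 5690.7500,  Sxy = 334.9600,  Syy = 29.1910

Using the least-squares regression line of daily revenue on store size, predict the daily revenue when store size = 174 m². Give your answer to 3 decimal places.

b = Sxy/Sxx = 334.96/5690.75 = 0.058860
a = ȳ − b·x̄ = 11.42 − 0.058860·174.25 = 1.163570
ŷ(174) = a + b·174 = 1.163570 + 0.058860·174 = 11.405285

11.405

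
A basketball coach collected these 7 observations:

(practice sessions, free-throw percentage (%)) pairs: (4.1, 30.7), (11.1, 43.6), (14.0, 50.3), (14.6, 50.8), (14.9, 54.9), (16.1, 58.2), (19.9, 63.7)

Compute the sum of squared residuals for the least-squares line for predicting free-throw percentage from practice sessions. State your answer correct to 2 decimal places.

n = 7, Σx = 94.7, Σy = 352.2, Σxy = 5078.37, Σx² = 1426.41, Σy² = 18413.12
Sxx = Σx² − (Σx)²/n = 1426.41 − 1281.155714 = 145.254286
Sxy = Σxy − (Σx)(Σy)/n = 5078.37 − 4764.762857 = 313.607143
Syy = Σy² − (Σy)²/n = 18413.12 − 17720.691429 = 692.428571
b = Sxy/Sxx = 313.607143/145.254286 = 2.159022
SSE = Syy − b·Sxy = 692.428571 − 2.159022·313.607143 = 15.343971

15.34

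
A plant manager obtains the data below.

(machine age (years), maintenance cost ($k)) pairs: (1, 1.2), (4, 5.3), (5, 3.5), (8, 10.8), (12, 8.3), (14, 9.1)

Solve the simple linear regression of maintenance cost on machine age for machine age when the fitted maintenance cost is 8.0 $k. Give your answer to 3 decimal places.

n = 6, Σx = 44, Σy = 38.2, Σxy = 353.3, Σx² = 446
Sxx = Σx² − (Σx)²/n = 446 − 322.666667 = 123.333333
Sxy = Σxy − (Σx)(Σy)/n = 353.3 − 280.133333 = 73.166667
b = Sxy/Sxx = 73.166667/123.333333 = 0.593243
a = ȳ − b·x̄ = 6.366667 − 0.593243·7.333333 = 2.016216
Set a + b·x = 8.0: x = (8.0 − 2.016216) / 0.593243 = 10.086560

10.087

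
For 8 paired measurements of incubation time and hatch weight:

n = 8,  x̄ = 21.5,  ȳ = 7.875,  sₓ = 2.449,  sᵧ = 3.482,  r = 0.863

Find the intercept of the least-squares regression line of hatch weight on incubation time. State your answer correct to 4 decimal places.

-18.5059

b = r · sᵧ/sₓ = 0.863 · 3.482/2.449 = 1.227018
a = ȳ − b·x̄ = 7.875 − 1.227018·21.5 = -18.505878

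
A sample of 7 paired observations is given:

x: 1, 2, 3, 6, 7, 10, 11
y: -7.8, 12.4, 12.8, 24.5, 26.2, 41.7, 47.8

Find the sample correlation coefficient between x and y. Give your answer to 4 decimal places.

n = 7, Σx = 40, Σy = 157.6, Σxy = 1328.6, Σx² = 320, Σy² = 5688.86
Sxx = Σx² − (Σx)²/n = 320 − 228.571429 = 91.428571
Sxy = Σxy − (Σx)(Σy)/n = 1328.6 − 900.571429 = 428.028571
Syy = Σy² − (Σy)²/n = 5688.86 − 3548.251429 = 2140.608571
r = Sxy/√(Sxx·Syy) = 428.028571/√(195712.783673) = 428.028571/442.394376 = 0.967527

0.9675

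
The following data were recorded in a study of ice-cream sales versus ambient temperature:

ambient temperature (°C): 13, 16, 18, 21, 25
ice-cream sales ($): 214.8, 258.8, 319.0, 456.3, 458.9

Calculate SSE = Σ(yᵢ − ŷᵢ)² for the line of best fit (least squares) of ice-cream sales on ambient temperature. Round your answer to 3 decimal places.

n = 5, Σx = 93, Σy = 1707.8, Σxy = 33730, Σx² = 1815, Σy² = 633676.38
Sxx = Σx² − (Σx)²/n = 1815 − 1729.8 = 85.2
Sxy = Σxy − (Σx)(Σy)/n = 33730 − 31765.08 = 1964.92
Syy = Σy² − (Σy)²/n = 633676.38 − 583316.168 = 50360.212
b = Sxy/Sxx = 1964.92/85.2 = 23.062441
SSE = Syy − b·Sxy = 50360.212 − 23.062441·1964.92 = 5044.359812

5044.360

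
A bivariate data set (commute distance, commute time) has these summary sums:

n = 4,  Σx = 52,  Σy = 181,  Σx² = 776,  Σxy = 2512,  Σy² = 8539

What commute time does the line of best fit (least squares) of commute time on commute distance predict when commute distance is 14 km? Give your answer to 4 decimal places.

Sxx = Σx² − (Σx)²/n = 776 − 676 = 100
Sxy = Σxy − (Σx)(Σy)/n = 2512 − 2353 = 159
b = Sxy/Sxx = 159/100 = 1.59
a = ȳ − b·x̄ = 45.25 − 1.59·13 = 24.58
ŷ(14) = a + b·14 = 24.58 + 1.59·14 = 46.84

46.8400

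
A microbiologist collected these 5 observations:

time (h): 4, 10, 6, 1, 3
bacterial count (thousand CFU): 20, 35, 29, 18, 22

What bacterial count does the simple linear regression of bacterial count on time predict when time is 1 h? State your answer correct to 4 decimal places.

17.2650

n = 5, Σx = 24, Σy = 124, Σxy = 688, Σx² = 162
Sxx = Σx² − (Σx)²/n = 162 − 115.2 = 46.8
Sxy = Σxy − (Σx)(Σy)/n = 688 − 595.2 = 92.8
b = Sxy/Sxx = 92.8/46.8 = 1.982906
a = ȳ − b·x̄ = 24.8 − 1.982906·4.8 = 15.282051
ŷ(1) = a + b·1 = 15.282051 + 1.982906·1 = 17.264957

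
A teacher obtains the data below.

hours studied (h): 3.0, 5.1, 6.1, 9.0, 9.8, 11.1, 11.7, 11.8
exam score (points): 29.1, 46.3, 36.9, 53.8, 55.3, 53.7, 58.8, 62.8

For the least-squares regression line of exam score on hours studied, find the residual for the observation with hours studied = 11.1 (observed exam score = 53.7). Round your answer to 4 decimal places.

-4.3675

n = 8, Σx = 67.6, Σy = 396.7, Σxy = 3599.73, Σx² = 648.6
Sxx = Σx² − (Σx)²/n = 648.6 − 571.22 = 77.38
Sxy = Σxy − (Σx)(Σy)/n = 3599.73 − 3352.115 = 247.615
b = Sxy/Sxx = 247.615/77.38 = 3.199987
a = ȳ − b·x̄ = 49.5875 − 3.199987·8.45 = 22.547609
ŷ(11.1) = 22.547609 + 3.199987·11.1 = 58.067466
residual = y − ŷ = 53.7 − 58.067466 = -4.367466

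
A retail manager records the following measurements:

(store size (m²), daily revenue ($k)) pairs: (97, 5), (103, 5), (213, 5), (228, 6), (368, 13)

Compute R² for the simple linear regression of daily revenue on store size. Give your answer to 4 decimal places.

0.7659

n = 5, Σx = 1009, Σy = 34, Σxy = 8217, Σx² = 252795, Σy² = 280
Sxx = Σx² − (Σx)²/n = 252795 − 203616.2 = 49178.8
Sxy = Σxy − (Σx)(Σy)/n = 8217 − 6861.2 = 1355.8
Syy = Σy² − (Σy)²/n = 280 − 231.2 = 48.8
R² = Sxy²/(Sxx·Syy) = (1355.8)²/(49178.8·48.8) = 0.765938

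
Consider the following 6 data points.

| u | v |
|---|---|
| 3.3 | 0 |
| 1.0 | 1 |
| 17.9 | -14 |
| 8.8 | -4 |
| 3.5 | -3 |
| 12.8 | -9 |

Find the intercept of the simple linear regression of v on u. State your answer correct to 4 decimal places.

n = 6, Σx = 47.3, Σy = -29, Σxy = -410.5, Σx² = 585.83
Sxx = Σx² − (Σx)²/n = 585.83 − 372.881667 = 212.948333
Sxy = Σxy − (Σx)(Σy)/n = -410.5 − (-228.616667) = -181.883333
b = Sxy/Sxx = -181.883333/212.948333 = -0.854120
a = ȳ − b·x̄ = -4.833333 − (-0.854120)·7.883333 = 1.899976

1.9000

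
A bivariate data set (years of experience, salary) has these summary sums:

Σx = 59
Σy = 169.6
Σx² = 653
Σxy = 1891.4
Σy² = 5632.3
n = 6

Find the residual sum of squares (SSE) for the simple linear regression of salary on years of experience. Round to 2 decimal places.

151.41

Sxx = Σx² − (Σx)²/n = 653 − 580.166667 = 72.833333
Sxy = Σxy − (Σx)(Σy)/n = 1891.4 − 1667.733333 = 223.666667
Syy = Σy² − (Σy)²/n = 5632.3 − 4794.026667 = 838.273333
b = Sxy/Sxx = 223.666667/72.833333 = 3.070938
SSE = Syy − b·Sxy = 838.273333 − 3.070938·223.666667 = 151.406819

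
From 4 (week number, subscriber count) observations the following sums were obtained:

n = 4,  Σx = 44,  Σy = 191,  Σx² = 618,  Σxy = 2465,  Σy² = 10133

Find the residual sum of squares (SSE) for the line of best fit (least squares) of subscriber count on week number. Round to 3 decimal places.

23.974

Sxx = Σx² − (Σx)²/n = 618 − 484 = 134
Sxy = Σxy − (Σx)(Σy)/n = 2465 − 2101 = 364
Syy = Σy² − (Σy)²/n = 10133 − 9120.25 = 1012.75
b = Sxy/Sxx = 364/134 = 2.716418
SSE = Syy − b·Sxy = 1012.75 − 2.716418·364 = 23.973881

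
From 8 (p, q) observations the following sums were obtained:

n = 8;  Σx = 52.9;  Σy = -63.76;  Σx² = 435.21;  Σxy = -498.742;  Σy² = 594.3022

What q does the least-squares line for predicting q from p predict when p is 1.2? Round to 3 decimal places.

Sxx = Σx² − (Σx)²/n = 435.21 − 349.80125 = 85.40875
Sxy = Σxy − (Σx)(Σy)/n = -498.742 − (-421.613) = -77.129
b = Sxy/Sxx = -77.129/85.40875 = -0.903057
a = ȳ − b·x̄ = -7.97 − (-0.903057)·6.6125 = -1.998533
ŷ(1.2) = a + b·1.2 = -1.998533 + (-0.903057)·1.2 = -3.082202

-3.082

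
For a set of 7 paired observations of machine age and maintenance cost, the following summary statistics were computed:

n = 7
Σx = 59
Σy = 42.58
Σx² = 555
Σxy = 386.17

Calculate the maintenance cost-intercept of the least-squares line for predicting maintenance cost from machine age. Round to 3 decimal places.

Sxx = Σx² − (Σx)²/n = 555 − 497.285714 = 57.714286
Sxy = Σxy − (Σx)(Σy)/n = 386.17 − 358.888571 = 27.281429
b = Sxy/Sxx = 27.281429/57.714286 = 0.472698
a = ȳ − b·x̄ = 6.082857 − 0.472698·8.428571 = 2.098688

2.099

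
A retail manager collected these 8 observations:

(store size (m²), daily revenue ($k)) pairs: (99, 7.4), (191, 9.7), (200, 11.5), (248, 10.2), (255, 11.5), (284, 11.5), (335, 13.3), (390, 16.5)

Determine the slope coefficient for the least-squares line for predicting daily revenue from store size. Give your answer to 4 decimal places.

0.0278

n = 8, Σx = 2002, Σy = 91.6, Σxy = 24503.9, Σx² = 557792
Sxx = Σx² − (Σx)²/n = 557792 − 501000.5 = 56791.5
Sxy = Σxy − (Σx)(Σy)/n = 24503.9 − 22922.9 = 1581
b = Sxy/Sxx = 1581/56791.5 = 0.027839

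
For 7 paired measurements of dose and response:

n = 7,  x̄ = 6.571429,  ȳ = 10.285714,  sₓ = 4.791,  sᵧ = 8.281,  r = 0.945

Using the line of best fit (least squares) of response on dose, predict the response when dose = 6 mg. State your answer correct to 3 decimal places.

9.352

b = r · sᵧ/sₓ = 0.945 · 8.281/4.791 = 1.633384
a = ȳ − b·x̄ = 10.285714 − 1.633384·6.571429 = -0.447956
ŷ(6) = a + b·6 = -0.447956 + 1.633384·6 = 9.352351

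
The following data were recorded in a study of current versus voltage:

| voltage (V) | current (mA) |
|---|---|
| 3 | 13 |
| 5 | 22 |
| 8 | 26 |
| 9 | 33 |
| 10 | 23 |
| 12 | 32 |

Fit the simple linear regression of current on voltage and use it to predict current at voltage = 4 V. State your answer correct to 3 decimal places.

n = 6, Σx = 47, Σy = 149, Σxy = 1268, Σx² = 423
Sxx = Σx² − (Σx)²/n = 423 − 368.166667 = 54.833333
Sxy = Σxy − (Σx)(Σy)/n = 1268 − 1167.166667 = 100.833333
b = Sxy/Sxx = 100.833333/54.833333 = 1.838906
a = ȳ − b·x̄ = 24.833333 − 1.838906·7.833333 = 10.428571
ŷ(4) = a + b·4 = 10.428571 + 1.838906·4 = 17.784195

17.784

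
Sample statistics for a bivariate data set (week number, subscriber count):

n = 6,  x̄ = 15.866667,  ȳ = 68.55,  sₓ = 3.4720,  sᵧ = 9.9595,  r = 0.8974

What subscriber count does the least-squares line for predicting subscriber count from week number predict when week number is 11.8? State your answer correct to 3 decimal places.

b = r · sᵧ/sₓ = 0.8974 · 9.9595/3.472 = 2.574209
a = ȳ − b·x̄ = 68.55 − 2.574209·15.866667 = 27.705875
ŷ(11.8) = a + b·11.8 = 27.705875 + 2.574209·11.8 = 58.081547

58.082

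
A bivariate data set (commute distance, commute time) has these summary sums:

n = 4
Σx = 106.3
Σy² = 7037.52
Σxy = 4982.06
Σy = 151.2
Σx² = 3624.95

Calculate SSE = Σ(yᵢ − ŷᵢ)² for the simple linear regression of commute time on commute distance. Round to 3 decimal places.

Sxx = Σx² − (Σx)²/n = 3624.95 − 2824.9225 = 800.0275
Sxy = Σxy − (Σx)(Σy)/n = 4982.06 − 4018.14 = 963.92
Syy = Σy² − (Σy)²/n = 7037.52 − 5715.36 = 1322.16
b = Sxy/Sxx = 963.92/800.0275 = 1.204859
SSE = Syy − b·Sxy = 1322.16 − 1.204859·963.92 = 160.772715

160.773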